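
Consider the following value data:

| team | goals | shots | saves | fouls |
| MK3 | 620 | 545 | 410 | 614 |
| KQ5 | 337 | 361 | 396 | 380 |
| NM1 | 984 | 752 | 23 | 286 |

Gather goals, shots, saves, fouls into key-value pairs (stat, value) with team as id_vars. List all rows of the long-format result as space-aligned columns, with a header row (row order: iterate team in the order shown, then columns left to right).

team  stat   value
MK3   goals  620  
MK3   shots  545  
MK3   saves  410  
MK3   fouls  614  
KQ5   goals  337  
KQ5   shots  361  
KQ5   saves  396  
KQ5   fouls  380  
NM1   goals  984  
NM1   shots  752  
NM1   saves  23   
NM1   fouls  286  

Each (team, column) pair becomes one row: 3 × 4 = 12 rows.
For example, (MK3, goals) → value=620.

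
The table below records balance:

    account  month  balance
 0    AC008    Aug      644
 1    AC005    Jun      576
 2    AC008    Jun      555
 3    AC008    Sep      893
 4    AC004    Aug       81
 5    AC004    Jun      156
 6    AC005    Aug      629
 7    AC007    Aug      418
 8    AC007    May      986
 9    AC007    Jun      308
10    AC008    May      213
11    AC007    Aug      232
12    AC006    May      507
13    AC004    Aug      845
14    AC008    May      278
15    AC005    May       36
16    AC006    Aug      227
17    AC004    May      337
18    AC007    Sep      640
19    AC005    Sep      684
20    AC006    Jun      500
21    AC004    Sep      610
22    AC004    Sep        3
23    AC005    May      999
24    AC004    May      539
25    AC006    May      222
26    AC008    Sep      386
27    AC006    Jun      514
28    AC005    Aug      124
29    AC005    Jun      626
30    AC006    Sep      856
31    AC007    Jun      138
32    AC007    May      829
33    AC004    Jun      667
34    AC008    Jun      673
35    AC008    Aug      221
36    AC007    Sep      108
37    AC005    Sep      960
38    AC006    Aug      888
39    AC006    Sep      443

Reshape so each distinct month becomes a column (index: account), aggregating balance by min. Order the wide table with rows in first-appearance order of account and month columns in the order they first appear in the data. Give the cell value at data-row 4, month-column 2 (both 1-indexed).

With rows in first-appearance order of account, row 4 is account=AC007. month columns in first-appearance order: Aug, Jun, Sep, May; column 2 is Jun.
Long rows with account=AC007, month=Jun: min(308, 138) = 138.

138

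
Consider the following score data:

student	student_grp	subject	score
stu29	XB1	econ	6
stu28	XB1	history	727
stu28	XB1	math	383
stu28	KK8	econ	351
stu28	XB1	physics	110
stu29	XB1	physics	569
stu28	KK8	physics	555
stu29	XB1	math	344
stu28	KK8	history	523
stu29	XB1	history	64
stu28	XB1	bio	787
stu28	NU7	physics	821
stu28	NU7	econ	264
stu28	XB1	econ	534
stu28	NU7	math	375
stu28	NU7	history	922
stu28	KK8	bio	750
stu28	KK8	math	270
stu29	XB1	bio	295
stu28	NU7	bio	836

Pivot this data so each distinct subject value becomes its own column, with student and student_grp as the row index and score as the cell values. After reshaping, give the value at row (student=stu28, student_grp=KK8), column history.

523

Wide layout: rows indexed by student and student_grp, columns are the 5 distinct subject values (econ, history, math, physics, bio).
Cell (student=stu28, student_grp=KK8, subject=history) draws from the long row where student=stu28, student_grp=KK8 and subject=history, which has score=523.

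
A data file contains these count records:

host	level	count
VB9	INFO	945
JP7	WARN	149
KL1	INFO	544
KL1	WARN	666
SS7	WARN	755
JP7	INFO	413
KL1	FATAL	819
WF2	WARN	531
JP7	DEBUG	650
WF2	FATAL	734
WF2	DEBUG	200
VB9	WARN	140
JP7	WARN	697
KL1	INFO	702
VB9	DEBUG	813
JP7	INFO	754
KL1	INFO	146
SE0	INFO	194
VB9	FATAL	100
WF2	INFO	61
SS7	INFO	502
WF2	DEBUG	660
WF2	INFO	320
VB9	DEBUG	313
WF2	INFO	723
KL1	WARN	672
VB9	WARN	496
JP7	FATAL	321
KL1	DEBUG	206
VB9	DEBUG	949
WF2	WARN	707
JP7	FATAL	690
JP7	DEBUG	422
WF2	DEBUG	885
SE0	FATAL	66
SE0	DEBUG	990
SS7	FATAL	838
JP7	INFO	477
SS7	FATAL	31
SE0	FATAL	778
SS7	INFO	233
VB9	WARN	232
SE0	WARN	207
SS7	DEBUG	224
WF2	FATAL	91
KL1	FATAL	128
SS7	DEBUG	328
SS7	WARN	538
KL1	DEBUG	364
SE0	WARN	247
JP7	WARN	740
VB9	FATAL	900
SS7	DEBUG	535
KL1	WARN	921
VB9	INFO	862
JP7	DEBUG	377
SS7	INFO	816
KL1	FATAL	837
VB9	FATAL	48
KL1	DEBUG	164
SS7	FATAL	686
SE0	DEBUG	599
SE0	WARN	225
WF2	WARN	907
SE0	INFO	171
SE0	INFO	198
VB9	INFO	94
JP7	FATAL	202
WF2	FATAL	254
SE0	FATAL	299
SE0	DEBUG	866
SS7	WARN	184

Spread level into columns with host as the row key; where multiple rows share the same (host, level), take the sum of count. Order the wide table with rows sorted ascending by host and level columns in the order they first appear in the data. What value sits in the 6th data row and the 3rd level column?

With rows sorted ascending by host, row 6 is host=WF2. level columns in first-appearance order: INFO, WARN, FATAL, DEBUG; column 3 is FATAL.
Long rows with host=WF2, level=FATAL: 734 + 91 + 254 = 1079.

1079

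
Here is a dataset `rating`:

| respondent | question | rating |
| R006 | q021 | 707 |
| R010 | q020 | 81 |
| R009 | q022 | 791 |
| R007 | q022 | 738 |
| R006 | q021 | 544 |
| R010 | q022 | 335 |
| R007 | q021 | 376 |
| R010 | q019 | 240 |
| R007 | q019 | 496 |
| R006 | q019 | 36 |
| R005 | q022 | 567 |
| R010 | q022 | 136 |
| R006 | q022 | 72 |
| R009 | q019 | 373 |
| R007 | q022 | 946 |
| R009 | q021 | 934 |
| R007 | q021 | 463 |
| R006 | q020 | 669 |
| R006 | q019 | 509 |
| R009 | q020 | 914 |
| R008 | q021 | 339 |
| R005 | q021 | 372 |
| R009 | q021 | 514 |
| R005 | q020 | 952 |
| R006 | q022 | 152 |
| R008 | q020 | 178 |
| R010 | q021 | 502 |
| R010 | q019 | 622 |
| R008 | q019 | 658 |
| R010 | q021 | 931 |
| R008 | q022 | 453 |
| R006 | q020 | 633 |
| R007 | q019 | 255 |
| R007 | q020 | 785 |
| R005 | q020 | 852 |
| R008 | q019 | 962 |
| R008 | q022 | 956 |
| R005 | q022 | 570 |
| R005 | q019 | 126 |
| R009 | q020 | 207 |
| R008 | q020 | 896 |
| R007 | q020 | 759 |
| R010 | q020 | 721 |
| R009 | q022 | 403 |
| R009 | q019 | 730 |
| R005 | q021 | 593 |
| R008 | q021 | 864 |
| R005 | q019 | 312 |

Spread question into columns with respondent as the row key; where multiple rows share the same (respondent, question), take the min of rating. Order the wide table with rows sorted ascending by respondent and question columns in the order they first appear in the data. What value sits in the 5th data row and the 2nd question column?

207

With rows sorted ascending by respondent, row 5 is respondent=R009. question columns in first-appearance order: q021, q020, q022, q019; column 2 is q020.
Long rows with respondent=R009, question=q020: min(914, 207) = 207.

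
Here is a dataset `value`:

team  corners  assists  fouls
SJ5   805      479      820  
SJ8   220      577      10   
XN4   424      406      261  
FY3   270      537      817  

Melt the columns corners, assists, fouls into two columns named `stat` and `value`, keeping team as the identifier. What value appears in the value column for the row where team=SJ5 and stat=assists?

Unpivoting turns each (team, wide-column) pair into one long row.
The wide cell at row SJ5, column assists holds 479, so the long row (SJ5, assists) has value=479.

479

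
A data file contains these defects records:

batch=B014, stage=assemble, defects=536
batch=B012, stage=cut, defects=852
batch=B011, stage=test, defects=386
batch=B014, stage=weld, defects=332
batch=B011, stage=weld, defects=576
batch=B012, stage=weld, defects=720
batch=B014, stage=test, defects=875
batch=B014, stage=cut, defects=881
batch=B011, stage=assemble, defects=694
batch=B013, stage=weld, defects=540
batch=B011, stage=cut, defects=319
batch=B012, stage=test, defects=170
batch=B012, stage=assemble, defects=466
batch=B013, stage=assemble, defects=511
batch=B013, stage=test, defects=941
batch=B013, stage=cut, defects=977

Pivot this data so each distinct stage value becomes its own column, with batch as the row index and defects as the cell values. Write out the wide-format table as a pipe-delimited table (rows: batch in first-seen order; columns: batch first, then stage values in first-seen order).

| batch | assemble | cut | test | weld |
| B014 | 536 | 881 | 875 | 332 |
| B012 | 466 | 852 | 170 | 720 |
| B011 | 694 | 319 | 386 | 576 |
| B013 | 511 | 977 | 941 | 540 |

Columns: batch plus the 4 distinct stage values (assemble, cut, test, weld).
For example, row B014 column assemble takes defects=536 from the long row (B014, assemble).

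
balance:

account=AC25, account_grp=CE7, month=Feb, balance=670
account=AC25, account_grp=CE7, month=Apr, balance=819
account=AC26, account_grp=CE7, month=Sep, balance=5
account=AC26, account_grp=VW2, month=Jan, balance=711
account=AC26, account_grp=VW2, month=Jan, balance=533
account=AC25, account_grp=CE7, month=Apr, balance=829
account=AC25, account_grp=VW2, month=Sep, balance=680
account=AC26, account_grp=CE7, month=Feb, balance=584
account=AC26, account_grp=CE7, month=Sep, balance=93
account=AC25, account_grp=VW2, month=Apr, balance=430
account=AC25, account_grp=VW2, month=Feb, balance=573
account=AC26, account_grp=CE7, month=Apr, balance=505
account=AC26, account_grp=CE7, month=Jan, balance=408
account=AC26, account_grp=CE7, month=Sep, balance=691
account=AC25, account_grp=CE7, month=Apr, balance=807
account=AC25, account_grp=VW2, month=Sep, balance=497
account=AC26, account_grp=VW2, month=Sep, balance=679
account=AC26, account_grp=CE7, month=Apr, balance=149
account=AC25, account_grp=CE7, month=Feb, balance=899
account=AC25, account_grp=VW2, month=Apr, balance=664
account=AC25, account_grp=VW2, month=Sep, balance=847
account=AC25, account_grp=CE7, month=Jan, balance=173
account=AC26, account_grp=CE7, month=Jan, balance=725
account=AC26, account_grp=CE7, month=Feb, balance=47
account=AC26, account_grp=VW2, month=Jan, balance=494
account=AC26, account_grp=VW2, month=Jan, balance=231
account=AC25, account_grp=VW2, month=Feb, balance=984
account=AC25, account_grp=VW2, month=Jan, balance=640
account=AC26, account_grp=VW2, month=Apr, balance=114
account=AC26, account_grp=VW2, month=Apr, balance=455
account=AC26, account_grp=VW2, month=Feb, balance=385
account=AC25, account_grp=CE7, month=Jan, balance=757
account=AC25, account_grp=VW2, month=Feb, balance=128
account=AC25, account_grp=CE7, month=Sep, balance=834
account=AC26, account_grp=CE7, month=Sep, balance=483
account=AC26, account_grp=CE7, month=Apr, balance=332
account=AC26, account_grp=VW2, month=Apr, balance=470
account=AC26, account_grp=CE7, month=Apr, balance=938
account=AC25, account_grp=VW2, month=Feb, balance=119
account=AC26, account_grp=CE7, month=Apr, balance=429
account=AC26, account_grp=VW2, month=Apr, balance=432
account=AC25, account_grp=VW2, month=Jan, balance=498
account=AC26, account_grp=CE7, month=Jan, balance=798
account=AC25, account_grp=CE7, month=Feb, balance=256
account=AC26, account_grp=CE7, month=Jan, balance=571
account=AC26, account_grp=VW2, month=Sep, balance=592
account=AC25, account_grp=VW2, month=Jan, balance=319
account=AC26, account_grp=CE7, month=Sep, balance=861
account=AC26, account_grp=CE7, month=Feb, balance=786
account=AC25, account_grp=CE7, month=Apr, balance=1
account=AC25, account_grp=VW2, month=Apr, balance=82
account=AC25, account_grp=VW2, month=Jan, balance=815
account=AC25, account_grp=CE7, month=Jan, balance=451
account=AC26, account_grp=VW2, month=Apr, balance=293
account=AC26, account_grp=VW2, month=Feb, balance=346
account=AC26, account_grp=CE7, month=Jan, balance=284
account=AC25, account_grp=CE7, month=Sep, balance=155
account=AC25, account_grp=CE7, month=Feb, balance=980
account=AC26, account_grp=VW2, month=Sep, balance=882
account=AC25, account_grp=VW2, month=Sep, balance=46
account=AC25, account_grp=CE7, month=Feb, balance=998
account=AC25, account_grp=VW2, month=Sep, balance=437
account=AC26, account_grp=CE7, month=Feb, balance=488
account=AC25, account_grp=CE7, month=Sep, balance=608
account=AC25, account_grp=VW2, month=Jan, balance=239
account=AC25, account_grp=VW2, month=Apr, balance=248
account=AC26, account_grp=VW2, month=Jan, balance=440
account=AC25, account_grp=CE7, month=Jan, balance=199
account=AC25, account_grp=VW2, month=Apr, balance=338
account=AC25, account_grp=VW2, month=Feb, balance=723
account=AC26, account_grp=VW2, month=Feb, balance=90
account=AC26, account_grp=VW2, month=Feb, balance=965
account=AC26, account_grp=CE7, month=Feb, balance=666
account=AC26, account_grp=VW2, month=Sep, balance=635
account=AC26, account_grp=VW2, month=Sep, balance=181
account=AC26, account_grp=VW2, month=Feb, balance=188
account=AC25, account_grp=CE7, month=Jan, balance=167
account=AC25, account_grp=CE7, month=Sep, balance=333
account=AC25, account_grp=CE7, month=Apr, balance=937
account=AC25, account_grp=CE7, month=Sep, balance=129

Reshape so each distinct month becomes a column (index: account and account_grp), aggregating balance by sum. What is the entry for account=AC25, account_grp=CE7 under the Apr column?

Rows with account=AC25, account_grp=CE7 and month=Apr: balance values are 819, 829, 807, 1, 937.
819 + 829 + 807 + 1 + 937 = 3393.

3393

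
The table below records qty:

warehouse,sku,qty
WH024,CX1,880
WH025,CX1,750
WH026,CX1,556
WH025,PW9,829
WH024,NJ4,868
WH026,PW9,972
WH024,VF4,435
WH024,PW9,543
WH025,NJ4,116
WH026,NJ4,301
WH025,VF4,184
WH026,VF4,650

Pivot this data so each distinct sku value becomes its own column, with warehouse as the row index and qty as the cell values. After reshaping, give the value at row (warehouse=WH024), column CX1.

Wide layout: rows indexed by warehouse, columns are the 4 distinct sku values (CX1, PW9, NJ4, VF4).
Cell (warehouse=WH024, sku=CX1) draws from the long row where warehouse=WH024 and sku=CX1, which has qty=880.

880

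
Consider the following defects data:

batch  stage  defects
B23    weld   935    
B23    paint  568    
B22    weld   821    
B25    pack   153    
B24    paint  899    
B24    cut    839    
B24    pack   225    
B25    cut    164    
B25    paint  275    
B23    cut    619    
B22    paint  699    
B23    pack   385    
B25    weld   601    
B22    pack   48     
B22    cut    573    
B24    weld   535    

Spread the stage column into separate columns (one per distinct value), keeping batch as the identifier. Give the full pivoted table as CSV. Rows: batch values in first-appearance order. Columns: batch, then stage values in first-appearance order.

batch,weld,paint,pack,cut
B23,935,568,385,619
B22,821,699,48,573
B25,601,275,153,164
B24,535,899,225,839

Columns: batch plus the 4 distinct stage values (weld, paint, pack, cut).
For example, row B23 column weld takes defects=935 from the long row (B23, weld).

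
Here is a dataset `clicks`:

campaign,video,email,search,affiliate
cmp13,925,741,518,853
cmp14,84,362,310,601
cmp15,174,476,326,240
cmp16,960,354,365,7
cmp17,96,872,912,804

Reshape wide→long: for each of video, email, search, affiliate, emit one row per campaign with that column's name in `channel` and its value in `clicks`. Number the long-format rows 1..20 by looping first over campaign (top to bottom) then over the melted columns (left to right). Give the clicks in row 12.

20 rows total (5 × 4). Row 12: index ⌊(12-1)/4⌋ = 2 into campaign → cmp15; (12-1) mod 4 = 3 into the melted columns → affiliate.
So row 12 is (cmp15, affiliate, 240); clicks = 240.

240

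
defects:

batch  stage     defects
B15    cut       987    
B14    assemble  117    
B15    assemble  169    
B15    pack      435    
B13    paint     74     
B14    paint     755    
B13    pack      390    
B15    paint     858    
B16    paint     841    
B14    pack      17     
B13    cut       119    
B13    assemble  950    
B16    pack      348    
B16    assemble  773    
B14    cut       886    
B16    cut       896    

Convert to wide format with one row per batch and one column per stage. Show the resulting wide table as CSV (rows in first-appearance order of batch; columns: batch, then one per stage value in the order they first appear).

batch,cut,assemble,pack,paint
B15,987,169,435,858
B14,886,117,17,755
B13,119,950,390,74
B16,896,773,348,841

Columns: batch plus the 4 distinct stage values (cut, assemble, pack, paint).
For example, row B15 column cut takes defects=987 from the long row (B15, cut).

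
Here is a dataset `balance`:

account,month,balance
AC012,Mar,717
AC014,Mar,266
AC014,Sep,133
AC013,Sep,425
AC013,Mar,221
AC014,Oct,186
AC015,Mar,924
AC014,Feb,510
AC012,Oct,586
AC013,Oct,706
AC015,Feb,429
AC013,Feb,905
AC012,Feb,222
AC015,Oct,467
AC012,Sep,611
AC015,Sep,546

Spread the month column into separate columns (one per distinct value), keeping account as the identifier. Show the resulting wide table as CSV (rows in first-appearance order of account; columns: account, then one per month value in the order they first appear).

Columns: account plus the 4 distinct month values (Mar, Sep, Oct, Feb).
For example, row AC012 column Mar takes balance=717 from the long row (AC012, Mar).

account,Mar,Sep,Oct,Feb
AC012,717,611,586,222
AC014,266,133,186,510
AC013,221,425,706,905
AC015,924,546,467,429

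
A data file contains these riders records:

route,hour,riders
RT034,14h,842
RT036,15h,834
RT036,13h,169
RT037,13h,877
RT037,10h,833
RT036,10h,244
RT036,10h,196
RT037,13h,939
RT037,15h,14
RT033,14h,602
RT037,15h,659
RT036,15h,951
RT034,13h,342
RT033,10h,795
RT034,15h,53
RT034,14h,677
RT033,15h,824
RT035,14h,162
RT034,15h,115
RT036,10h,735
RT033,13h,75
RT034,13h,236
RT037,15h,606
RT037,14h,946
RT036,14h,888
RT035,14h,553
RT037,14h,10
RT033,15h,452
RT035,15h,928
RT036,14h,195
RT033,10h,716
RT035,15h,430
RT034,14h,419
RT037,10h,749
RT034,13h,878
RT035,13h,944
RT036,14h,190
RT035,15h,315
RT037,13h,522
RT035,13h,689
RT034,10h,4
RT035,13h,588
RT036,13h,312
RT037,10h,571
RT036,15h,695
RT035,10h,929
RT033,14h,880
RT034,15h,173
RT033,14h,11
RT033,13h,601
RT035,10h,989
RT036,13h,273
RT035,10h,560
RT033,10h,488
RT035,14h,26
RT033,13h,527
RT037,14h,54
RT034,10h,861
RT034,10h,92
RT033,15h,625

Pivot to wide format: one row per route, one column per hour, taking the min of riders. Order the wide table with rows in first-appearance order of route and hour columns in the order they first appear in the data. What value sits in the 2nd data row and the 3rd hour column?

With rows in first-appearance order of route, row 2 is route=RT036. hour columns in first-appearance order: 14h, 15h, 13h, 10h; column 3 is 13h.
Long rows with route=RT036, hour=13h: min(169, 312, 273) = 169.

169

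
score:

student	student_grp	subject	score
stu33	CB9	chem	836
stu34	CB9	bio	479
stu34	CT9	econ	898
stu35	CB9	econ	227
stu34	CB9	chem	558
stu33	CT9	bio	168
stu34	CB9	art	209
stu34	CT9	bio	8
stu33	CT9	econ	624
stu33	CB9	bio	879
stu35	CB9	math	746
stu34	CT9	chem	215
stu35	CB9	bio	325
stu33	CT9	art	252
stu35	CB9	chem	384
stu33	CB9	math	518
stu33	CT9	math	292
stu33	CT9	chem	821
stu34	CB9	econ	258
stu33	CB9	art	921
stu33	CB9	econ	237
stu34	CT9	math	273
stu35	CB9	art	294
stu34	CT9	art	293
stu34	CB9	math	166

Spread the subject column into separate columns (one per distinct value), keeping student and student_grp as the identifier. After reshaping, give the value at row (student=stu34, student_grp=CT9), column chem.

Wide layout: rows indexed by student and student_grp, columns are the 5 distinct subject values (chem, bio, econ, art, math).
Cell (student=stu34, student_grp=CT9, subject=chem) draws from the long row where student=stu34, student_grp=CT9 and subject=chem, which has score=215.

215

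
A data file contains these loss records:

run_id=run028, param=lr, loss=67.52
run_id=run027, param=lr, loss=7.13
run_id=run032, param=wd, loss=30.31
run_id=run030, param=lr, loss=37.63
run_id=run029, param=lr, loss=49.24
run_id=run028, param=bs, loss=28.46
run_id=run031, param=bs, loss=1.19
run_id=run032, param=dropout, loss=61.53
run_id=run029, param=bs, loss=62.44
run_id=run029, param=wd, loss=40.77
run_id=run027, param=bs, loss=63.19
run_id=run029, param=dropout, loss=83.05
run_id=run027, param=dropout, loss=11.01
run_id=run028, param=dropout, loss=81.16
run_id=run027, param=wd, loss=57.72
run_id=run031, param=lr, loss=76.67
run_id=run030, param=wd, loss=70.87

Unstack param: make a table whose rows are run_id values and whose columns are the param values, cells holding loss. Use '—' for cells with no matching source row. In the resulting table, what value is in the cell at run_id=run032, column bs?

No long-format row has run_id=run032 and param=bs, so the cell is —.

—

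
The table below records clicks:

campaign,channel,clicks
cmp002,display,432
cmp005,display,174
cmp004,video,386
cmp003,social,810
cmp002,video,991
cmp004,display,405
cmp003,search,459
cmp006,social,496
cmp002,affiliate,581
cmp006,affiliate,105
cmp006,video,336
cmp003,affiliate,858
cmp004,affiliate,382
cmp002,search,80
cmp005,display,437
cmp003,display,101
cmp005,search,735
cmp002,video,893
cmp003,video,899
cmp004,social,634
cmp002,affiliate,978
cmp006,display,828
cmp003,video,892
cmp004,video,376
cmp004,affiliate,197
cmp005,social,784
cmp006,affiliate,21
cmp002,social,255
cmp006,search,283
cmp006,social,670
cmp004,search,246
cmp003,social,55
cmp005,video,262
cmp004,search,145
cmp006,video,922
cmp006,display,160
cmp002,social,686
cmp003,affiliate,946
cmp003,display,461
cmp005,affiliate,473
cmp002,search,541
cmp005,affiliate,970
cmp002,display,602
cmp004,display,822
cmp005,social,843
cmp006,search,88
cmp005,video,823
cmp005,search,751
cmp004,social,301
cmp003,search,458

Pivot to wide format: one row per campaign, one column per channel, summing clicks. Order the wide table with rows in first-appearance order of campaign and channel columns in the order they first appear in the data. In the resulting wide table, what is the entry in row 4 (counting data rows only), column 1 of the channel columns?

562

With rows in first-appearance order of campaign, row 4 is campaign=cmp003. channel columns in first-appearance order: display, video, social, search, affiliate; column 1 is display.
Long rows with campaign=cmp003, channel=display: 101 + 461 = 562.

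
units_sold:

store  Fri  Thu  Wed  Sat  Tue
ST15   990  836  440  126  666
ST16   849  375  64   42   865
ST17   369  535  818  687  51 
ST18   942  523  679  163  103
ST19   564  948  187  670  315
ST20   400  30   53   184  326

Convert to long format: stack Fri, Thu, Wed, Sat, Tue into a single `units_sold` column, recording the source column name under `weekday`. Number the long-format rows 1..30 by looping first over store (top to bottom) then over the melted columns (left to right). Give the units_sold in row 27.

30

30 rows total (6 × 5). Row 27: index ⌊(27-1)/5⌋ = 5 into store → ST20; (27-1) mod 5 = 1 into the melted columns → Thu.
So row 27 is (ST20, Thu, 30); units_sold = 30.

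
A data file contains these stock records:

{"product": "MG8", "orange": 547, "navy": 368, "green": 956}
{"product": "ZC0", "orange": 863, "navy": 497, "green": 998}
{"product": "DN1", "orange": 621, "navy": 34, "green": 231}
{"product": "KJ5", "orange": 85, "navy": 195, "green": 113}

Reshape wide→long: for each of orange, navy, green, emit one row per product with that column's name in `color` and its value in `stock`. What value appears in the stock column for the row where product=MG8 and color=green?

956

Unpivoting turns each (product, wide-column) pair into one long row.
The wide cell at row MG8, column green holds 956, so the long row (MG8, green) has stock=956.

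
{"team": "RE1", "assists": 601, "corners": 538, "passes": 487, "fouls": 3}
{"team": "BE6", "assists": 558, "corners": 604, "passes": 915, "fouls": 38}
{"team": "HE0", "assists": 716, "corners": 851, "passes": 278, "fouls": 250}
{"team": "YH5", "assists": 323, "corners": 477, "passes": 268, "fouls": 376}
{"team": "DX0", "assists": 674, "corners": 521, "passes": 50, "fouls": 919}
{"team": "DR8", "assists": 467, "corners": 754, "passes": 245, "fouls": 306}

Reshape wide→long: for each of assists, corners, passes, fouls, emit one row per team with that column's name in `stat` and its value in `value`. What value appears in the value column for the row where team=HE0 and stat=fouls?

Unpivoting turns each (team, wide-column) pair into one long row.
The wide cell at row HE0, column fouls holds 250, so the long row (HE0, fouls) has value=250.

250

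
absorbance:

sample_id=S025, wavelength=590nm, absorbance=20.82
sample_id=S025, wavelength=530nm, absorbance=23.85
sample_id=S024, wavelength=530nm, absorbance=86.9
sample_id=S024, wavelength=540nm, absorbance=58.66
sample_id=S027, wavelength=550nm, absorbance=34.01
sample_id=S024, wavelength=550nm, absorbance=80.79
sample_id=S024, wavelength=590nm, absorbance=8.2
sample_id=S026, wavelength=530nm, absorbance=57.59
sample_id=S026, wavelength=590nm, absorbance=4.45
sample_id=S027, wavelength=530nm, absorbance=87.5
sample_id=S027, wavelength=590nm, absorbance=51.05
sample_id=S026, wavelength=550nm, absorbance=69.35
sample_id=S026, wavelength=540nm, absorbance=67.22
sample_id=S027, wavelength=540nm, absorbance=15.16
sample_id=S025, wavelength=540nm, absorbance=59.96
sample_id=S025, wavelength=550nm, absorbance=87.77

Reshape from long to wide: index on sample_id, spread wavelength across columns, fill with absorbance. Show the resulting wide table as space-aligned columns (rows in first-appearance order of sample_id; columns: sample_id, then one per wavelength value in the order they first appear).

sample_id  590nm  530nm  540nm  550nm
S025       20.82  23.85  59.96  87.77
S024       8.2    86.9   58.66  80.79
S027       51.05  87.5   15.16  34.01
S026       4.45   57.59  67.22  69.35

Columns: sample_id plus the 4 distinct wavelength values (590nm, 530nm, 540nm, 550nm).
For example, row S025 column 590nm takes absorbance=20.82 from the long row (S025, 590nm).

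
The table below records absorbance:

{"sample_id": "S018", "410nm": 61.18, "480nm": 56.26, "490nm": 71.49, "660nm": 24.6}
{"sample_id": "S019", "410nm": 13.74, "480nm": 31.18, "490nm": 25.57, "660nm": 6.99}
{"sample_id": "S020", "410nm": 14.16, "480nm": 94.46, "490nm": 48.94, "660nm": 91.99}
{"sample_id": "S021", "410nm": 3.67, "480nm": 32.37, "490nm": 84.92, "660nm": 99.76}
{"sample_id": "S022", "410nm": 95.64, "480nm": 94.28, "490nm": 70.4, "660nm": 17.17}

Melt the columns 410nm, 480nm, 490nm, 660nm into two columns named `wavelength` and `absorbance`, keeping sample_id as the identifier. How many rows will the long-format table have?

20

5 sample_id values × 4 melted columns = 20 rows.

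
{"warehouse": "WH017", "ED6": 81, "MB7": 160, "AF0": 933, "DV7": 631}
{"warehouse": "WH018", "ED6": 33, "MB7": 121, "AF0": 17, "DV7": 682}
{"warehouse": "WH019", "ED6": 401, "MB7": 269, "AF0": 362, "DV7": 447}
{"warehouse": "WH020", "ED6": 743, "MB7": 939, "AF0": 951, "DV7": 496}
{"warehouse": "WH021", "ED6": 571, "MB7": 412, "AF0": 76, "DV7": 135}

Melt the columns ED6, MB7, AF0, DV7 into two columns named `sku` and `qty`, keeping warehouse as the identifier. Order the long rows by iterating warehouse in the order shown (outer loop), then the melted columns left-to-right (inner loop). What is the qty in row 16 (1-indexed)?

496

20 rows total (5 × 4). Row 16: index ⌊(16-1)/4⌋ = 3 into warehouse → WH020; (16-1) mod 4 = 3 into the melted columns → DV7.
So row 16 is (WH020, DV7, 496); qty = 496.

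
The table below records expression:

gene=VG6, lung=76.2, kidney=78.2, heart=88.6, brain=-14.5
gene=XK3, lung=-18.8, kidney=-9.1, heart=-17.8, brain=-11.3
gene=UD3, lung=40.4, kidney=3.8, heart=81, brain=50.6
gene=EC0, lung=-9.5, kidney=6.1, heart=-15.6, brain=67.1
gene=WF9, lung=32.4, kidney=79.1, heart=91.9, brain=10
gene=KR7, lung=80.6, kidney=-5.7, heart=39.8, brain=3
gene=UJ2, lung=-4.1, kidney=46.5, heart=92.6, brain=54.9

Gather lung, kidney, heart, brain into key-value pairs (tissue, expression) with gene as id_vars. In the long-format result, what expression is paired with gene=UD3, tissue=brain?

50.6

Unpivoting turns each (gene, wide-column) pair into one long row.
The wide cell at row UD3, column brain holds 50.6, so the long row (UD3, brain) has expression=50.6.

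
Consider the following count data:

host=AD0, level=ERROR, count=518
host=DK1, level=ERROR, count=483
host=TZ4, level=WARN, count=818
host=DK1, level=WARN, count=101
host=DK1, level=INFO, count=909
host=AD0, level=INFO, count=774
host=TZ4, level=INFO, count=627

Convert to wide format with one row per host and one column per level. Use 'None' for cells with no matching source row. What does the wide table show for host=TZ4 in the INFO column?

627

The long row with host=TZ4, level=INFO has count=627.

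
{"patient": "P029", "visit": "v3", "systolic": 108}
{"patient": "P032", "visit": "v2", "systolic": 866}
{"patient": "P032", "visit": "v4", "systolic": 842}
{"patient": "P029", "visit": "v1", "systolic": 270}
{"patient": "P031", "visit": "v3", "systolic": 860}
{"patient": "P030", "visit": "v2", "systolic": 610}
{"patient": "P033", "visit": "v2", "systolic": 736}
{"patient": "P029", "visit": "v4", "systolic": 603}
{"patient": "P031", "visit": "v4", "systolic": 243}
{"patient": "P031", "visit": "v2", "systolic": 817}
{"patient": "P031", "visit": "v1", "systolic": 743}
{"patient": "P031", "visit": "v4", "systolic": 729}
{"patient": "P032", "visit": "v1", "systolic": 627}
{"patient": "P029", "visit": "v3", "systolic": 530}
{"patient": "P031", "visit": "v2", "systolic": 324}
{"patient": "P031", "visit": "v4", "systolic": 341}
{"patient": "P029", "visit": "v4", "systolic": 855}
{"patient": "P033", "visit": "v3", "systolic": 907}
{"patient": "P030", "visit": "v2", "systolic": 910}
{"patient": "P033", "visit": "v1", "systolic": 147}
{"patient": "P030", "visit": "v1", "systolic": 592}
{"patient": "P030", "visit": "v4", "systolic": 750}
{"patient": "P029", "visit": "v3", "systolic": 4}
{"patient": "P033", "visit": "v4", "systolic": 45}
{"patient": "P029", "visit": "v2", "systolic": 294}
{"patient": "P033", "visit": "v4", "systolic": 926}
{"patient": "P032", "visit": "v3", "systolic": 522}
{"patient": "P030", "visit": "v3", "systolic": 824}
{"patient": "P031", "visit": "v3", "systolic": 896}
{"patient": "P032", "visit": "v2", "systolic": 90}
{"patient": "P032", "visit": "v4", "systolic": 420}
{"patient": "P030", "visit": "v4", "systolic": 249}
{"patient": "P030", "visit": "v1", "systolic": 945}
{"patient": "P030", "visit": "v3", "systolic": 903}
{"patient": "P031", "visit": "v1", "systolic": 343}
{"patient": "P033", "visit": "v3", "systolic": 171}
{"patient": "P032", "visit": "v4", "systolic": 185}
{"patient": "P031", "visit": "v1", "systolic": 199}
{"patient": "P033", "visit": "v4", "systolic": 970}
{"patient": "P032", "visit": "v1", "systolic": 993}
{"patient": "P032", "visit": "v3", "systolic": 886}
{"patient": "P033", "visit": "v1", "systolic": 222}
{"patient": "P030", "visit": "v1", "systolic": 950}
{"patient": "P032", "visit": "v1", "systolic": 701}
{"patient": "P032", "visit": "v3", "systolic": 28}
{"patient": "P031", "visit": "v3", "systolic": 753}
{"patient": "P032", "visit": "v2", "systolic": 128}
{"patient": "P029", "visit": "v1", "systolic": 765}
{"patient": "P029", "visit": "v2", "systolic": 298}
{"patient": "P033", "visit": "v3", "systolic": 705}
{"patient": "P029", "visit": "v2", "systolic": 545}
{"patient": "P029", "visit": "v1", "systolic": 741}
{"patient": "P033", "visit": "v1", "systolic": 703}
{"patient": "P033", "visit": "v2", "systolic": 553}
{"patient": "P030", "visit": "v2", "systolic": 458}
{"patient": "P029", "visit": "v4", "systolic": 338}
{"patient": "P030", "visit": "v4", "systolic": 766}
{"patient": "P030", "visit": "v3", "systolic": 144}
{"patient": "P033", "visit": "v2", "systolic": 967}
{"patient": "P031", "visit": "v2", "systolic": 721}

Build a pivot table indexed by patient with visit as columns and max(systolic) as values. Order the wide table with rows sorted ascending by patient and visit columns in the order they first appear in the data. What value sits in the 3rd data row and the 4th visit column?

With rows sorted ascending by patient, row 3 is patient=P031. visit columns in first-appearance order: v3, v2, v4, v1; column 4 is v1.
Long rows with patient=P031, visit=v1: max(743, 343, 199) = 743.

743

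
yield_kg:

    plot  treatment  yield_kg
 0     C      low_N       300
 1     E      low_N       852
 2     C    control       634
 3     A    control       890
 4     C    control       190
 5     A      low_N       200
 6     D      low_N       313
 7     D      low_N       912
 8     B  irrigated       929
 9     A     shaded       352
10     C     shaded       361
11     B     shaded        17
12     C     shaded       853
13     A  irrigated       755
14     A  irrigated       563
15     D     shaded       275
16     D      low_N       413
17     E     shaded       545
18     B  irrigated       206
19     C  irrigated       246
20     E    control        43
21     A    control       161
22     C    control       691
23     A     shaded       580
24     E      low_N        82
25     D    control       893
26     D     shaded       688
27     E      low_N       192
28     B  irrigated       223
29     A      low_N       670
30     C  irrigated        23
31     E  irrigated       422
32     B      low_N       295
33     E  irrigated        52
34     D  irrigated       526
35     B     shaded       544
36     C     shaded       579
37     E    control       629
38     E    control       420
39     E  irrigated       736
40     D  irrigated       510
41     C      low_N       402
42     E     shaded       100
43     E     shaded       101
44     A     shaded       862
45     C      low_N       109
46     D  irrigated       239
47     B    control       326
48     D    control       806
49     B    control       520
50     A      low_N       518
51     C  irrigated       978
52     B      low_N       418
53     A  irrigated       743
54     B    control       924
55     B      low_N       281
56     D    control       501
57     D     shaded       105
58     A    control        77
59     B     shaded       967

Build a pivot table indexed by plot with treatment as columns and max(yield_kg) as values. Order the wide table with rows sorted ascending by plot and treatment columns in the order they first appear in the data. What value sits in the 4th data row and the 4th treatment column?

With rows sorted ascending by plot, row 4 is plot=D. treatment columns in first-appearance order: low_N, control, irrigated, shaded; column 4 is shaded.
Long rows with plot=D, treatment=shaded: max(275, 688, 105) = 688.

688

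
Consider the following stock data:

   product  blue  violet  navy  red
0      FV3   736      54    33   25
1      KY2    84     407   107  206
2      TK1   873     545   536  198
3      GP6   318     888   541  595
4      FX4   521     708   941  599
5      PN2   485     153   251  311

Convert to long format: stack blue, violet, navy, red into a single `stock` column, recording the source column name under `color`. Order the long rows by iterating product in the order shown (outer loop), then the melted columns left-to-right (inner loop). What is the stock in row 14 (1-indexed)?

888

24 rows total (6 × 4). Row 14: index ⌊(14-1)/4⌋ = 3 into product → GP6; (14-1) mod 4 = 1 into the melted columns → violet.
So row 14 is (GP6, violet, 888); stock = 888.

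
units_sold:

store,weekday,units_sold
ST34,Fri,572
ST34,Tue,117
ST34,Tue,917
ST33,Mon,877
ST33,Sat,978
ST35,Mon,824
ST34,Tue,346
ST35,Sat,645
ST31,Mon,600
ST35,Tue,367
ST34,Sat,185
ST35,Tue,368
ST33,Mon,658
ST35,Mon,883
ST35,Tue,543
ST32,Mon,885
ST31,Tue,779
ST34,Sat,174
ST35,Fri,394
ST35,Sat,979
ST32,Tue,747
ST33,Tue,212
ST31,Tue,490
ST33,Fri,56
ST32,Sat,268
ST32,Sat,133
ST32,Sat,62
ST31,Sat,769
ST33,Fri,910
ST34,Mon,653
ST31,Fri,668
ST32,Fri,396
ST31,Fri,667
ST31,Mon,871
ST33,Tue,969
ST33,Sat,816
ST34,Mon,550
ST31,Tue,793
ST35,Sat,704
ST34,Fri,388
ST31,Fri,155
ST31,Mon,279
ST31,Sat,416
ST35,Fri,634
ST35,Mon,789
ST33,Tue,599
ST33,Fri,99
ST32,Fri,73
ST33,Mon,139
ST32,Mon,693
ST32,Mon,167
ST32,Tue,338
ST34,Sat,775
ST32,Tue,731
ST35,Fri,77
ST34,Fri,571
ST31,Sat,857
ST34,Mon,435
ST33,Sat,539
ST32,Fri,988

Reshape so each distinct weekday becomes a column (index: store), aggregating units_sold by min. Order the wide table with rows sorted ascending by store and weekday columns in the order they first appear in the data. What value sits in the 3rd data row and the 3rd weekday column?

139

With rows sorted ascending by store, row 3 is store=ST33. weekday columns in first-appearance order: Fri, Tue, Mon, Sat; column 3 is Mon.
Long rows with store=ST33, weekday=Mon: min(877, 658, 139) = 139.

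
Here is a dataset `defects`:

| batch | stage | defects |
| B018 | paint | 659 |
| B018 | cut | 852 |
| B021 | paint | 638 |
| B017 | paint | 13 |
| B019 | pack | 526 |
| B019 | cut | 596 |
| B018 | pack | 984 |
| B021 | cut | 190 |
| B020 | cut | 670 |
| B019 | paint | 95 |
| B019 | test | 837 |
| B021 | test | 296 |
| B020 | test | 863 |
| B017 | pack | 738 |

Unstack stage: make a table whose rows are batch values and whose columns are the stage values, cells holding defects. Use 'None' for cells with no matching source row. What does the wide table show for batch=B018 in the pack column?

984

The long row with batch=B018, stage=pack has defects=984.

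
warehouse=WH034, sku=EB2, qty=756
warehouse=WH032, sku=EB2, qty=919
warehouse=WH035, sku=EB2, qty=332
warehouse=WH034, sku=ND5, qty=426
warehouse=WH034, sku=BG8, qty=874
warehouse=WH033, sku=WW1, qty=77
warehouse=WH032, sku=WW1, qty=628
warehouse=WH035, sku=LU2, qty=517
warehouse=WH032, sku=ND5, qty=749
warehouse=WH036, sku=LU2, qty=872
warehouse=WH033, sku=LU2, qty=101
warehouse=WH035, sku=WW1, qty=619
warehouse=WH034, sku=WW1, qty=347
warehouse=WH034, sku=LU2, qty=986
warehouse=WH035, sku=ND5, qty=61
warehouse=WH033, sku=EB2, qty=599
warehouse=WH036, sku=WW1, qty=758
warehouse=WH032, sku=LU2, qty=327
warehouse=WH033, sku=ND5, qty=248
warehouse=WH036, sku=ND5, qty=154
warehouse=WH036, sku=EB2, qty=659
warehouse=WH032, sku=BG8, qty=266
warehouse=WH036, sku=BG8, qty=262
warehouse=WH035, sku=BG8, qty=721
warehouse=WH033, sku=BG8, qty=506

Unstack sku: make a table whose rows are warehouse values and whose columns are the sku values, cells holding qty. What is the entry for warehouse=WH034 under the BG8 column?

Wide layout: rows indexed by warehouse, columns are the 5 distinct sku values (EB2, ND5, BG8, WW1, LU2).
Cell (warehouse=WH034, sku=BG8) draws from the long row where warehouse=WH034 and sku=BG8, which has qty=874.

874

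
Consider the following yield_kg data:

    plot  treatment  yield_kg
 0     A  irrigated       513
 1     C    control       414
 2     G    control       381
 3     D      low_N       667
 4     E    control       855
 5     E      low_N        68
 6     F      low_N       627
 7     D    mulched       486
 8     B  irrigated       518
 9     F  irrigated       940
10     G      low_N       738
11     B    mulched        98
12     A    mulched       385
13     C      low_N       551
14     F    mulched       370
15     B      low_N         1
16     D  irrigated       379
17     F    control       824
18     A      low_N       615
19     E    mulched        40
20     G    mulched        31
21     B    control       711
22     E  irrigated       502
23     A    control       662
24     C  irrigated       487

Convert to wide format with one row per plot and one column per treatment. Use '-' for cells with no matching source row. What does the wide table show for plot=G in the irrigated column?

-

No long-format row has plot=G and treatment=irrigated, so the cell is -.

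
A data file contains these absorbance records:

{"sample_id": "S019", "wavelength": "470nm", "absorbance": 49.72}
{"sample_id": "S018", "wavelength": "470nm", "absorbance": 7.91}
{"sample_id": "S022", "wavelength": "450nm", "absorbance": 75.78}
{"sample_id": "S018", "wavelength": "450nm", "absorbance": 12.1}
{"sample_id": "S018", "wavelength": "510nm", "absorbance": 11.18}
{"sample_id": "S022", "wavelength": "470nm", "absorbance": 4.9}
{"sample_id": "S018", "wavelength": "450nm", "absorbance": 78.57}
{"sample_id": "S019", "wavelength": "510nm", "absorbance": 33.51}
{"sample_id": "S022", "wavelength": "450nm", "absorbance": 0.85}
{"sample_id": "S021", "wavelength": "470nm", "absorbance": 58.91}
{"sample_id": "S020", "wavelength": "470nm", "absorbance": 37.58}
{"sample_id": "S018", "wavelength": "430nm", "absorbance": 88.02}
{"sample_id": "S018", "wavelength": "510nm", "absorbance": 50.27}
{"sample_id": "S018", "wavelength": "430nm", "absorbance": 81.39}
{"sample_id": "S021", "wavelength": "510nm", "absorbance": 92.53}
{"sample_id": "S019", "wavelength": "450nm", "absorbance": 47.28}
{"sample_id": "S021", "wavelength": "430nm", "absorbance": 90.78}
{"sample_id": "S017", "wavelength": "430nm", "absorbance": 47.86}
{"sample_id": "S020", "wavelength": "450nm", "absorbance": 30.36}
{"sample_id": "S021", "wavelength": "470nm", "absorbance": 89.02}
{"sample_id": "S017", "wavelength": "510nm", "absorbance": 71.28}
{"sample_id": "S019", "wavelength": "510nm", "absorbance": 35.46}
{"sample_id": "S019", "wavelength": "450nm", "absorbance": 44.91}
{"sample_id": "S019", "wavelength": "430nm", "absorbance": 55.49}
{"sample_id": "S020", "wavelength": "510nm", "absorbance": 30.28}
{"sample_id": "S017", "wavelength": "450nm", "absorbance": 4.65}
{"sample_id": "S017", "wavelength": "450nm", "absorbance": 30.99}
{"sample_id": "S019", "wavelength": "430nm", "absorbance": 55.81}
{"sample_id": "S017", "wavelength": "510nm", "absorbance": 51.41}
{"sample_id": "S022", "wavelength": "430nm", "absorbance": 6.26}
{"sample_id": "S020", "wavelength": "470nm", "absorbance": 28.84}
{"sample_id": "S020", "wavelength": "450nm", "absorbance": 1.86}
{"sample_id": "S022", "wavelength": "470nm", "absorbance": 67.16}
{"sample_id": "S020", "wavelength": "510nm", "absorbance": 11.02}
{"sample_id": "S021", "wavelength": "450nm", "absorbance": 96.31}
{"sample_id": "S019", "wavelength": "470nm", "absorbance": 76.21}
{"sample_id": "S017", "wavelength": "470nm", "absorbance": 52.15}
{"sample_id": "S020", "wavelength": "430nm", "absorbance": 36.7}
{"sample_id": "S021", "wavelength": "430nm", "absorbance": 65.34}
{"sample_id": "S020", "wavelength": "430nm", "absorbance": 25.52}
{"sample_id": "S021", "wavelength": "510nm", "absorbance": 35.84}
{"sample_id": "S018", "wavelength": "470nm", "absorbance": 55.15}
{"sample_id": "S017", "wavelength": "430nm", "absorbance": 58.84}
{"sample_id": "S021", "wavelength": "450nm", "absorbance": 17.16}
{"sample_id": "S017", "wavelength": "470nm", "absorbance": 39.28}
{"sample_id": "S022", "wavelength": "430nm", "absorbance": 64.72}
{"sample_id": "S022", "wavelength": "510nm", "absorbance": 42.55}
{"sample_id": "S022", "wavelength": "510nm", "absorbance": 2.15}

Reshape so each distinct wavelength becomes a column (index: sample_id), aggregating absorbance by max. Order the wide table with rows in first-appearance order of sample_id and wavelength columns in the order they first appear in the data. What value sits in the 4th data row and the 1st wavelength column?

89.02

With rows in first-appearance order of sample_id, row 4 is sample_id=S021. wavelength columns in first-appearance order: 470nm, 450nm, 510nm, 430nm; column 1 is 470nm.
Long rows with sample_id=S021, wavelength=470nm: max(58.91, 89.02) = 89.02.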